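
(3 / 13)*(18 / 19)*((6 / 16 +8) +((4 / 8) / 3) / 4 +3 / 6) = 963 / 494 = 1.95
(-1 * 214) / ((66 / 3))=-107 / 11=-9.73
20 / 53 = 0.38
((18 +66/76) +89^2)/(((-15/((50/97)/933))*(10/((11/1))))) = -3318865/10317114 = -0.32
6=6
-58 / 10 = -29 / 5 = -5.80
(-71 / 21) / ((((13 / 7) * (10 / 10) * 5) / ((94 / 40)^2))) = -156839 / 78000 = -2.01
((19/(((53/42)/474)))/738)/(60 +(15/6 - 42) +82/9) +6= 7327506/1158209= 6.33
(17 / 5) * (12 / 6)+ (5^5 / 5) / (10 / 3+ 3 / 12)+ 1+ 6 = 188.22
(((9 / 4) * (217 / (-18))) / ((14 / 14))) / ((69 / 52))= -2821 / 138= -20.44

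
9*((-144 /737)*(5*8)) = -51840 /737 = -70.34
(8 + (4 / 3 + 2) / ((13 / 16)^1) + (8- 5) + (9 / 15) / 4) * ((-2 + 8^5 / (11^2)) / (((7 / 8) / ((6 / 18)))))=6614732 / 4235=1561.92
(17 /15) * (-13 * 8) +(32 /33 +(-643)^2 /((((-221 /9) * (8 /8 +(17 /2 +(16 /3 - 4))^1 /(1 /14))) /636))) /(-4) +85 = 97454095179 /5056480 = 19273.11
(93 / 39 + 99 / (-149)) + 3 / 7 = 29135 / 13559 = 2.15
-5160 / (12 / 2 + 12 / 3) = -516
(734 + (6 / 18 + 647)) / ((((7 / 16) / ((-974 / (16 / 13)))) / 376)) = -2818459904 / 3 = -939486634.67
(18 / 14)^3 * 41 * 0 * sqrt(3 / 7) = 0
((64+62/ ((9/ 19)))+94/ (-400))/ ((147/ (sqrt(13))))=350377* sqrt(13)/ 264600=4.77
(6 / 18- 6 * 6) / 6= -107 / 18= -5.94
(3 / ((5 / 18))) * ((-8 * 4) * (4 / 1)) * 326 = -450662.40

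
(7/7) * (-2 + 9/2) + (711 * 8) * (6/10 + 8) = 489193/10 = 48919.30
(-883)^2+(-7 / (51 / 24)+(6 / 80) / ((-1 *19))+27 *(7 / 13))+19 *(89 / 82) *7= 5370290618717 / 6886360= 779844.59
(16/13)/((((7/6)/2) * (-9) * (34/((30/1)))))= -0.21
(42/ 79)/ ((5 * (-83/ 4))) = -168/ 32785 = -0.01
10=10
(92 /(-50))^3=-97336 /15625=-6.23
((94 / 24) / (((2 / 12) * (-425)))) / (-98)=47 / 83300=0.00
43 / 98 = 0.44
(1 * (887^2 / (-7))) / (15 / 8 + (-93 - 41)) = 6294152 / 7399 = 850.68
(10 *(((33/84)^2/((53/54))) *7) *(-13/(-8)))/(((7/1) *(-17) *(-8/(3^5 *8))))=51602265/1412768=36.53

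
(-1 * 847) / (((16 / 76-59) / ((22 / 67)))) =354046 / 74839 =4.73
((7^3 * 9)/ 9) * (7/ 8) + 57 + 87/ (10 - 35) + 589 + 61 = 200729/ 200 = 1003.64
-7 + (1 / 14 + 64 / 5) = 5.87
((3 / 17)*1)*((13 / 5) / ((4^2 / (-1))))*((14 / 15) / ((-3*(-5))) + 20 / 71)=-35711 / 3621000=-0.01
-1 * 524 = -524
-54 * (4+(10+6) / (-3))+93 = 165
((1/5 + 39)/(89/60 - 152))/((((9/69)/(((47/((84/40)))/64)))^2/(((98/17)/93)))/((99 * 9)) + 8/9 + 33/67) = -41432966240400/220172678829311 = -0.19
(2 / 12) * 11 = 11 / 6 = 1.83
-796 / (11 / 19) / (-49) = 15124 / 539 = 28.06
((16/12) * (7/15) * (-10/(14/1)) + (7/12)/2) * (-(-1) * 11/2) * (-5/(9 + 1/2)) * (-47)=-28435/1368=-20.79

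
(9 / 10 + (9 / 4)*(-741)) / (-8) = 33327 / 160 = 208.29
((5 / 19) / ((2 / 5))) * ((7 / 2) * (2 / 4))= 1.15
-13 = -13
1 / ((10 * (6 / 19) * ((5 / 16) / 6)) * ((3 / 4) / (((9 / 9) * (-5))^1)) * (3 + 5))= -5.07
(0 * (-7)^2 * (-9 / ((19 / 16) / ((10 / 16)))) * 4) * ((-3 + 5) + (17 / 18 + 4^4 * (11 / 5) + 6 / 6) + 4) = 0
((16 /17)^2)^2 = 65536 /83521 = 0.78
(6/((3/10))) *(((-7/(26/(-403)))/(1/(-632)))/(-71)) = 19316.06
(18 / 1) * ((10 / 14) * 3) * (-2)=-540 / 7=-77.14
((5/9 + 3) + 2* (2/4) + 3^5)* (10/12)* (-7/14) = -2785/27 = -103.15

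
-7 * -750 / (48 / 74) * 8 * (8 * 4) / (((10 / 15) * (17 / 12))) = 37296000 / 17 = 2193882.35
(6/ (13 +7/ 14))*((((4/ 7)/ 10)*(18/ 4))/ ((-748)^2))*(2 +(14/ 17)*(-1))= 1/ 4161311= 0.00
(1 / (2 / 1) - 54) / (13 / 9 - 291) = 963 / 5212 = 0.18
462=462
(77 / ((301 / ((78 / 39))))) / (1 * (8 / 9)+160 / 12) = 99 / 2752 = 0.04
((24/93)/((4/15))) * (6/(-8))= -45/62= -0.73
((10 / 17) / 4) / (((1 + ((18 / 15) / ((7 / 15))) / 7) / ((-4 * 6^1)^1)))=-2940 / 1139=-2.58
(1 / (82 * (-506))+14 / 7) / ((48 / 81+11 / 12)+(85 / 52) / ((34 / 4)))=1.18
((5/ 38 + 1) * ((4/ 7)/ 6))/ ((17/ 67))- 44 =-295571/ 6783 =-43.58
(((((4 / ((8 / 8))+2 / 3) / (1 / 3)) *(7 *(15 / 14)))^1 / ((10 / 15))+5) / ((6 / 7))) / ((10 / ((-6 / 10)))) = -91 / 8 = -11.38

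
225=225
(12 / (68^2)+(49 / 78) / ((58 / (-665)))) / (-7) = 2353418 / 2288013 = 1.03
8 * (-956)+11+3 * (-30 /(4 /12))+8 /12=-23719 /3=-7906.33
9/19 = 0.47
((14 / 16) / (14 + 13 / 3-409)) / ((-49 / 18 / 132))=891 / 8204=0.11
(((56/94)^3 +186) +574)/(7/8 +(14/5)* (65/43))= 27151036608/182417011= 148.84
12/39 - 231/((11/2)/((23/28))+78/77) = -5263705/177476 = -29.66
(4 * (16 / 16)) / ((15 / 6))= 8 / 5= 1.60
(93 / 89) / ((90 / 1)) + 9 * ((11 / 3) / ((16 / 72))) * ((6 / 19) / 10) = 119243 / 25365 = 4.70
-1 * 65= -65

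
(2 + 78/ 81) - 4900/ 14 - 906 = -1253.04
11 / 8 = 1.38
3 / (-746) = -3 / 746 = -0.00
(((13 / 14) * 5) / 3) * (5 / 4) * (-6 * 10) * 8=-6500 / 7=-928.57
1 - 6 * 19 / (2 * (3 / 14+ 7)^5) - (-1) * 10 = 115580449543 / 10510100501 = 11.00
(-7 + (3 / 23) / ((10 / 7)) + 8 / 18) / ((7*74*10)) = -13381 / 10722600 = -0.00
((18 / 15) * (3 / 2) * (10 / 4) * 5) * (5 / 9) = 25 / 2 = 12.50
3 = 3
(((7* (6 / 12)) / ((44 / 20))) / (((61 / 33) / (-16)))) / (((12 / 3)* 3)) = -70 / 61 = -1.15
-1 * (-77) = 77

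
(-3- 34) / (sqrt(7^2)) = -37 / 7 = -5.29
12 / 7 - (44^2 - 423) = -10579 / 7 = -1511.29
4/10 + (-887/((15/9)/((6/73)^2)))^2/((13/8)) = 77106760258/9229428325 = 8.35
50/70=5/7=0.71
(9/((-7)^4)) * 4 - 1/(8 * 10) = 479/192080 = 0.00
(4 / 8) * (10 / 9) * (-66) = -110 / 3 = -36.67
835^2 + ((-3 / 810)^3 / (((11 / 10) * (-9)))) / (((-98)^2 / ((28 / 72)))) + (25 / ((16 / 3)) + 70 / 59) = 197961950837117832809 / 283925968048800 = 697230.87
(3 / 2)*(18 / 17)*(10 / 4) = 135 / 34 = 3.97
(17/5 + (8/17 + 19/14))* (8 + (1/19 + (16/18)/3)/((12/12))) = 26644543/610470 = 43.65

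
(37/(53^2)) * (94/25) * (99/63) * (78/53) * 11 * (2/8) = 8206341/26053475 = 0.31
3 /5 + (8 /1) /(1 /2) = 83 /5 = 16.60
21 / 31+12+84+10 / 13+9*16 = 97303 / 403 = 241.45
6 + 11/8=7.38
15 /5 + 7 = 10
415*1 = 415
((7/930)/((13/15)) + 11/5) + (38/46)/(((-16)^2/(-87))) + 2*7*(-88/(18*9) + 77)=1030513046309/961009920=1072.32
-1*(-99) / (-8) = -99 / 8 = -12.38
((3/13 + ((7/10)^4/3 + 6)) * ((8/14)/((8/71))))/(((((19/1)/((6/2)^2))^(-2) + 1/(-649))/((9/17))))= 76.04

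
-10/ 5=-2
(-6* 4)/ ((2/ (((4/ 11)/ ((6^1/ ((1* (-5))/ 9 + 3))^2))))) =-176/ 243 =-0.72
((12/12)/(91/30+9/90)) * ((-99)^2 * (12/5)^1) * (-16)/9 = -627264/47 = -13346.04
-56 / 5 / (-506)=28 / 1265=0.02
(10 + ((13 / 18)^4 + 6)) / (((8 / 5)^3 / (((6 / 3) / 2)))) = 213522125 / 53747712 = 3.97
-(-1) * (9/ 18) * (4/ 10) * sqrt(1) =1/ 5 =0.20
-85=-85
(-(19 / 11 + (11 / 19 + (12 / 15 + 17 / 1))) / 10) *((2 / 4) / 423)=-21011 / 8840700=-0.00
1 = 1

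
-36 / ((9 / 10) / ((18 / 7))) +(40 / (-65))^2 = -121232 / 1183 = -102.48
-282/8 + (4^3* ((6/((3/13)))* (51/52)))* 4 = 25971/4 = 6492.75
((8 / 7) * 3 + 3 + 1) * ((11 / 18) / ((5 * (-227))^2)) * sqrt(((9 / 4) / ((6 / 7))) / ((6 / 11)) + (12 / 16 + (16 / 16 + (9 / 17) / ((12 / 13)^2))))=143 * sqrt(33218) / 2759377950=0.00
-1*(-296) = 296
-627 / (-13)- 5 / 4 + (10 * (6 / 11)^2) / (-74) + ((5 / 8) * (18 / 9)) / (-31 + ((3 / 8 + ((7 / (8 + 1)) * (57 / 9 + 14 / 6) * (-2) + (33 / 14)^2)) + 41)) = 26037180227 / 548719028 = 47.45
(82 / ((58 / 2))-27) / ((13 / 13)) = -701 / 29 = -24.17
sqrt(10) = 3.16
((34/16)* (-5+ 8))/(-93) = -0.07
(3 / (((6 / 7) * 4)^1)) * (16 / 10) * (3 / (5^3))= 21 / 625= 0.03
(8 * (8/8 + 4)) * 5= 200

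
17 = 17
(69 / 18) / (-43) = -23 / 258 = -0.09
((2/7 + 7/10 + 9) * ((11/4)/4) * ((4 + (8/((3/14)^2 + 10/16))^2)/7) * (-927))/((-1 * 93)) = 6005785916493/4202708440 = 1429.03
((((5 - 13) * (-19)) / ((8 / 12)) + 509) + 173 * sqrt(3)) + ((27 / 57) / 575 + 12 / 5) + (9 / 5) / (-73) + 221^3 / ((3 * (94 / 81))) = 173 * sqrt(3) + 232481526910513 / 74967350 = 3101403.35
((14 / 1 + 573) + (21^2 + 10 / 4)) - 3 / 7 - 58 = 972.07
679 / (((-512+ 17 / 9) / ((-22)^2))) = -644.24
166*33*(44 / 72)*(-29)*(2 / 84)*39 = -3786211 / 42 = -90147.88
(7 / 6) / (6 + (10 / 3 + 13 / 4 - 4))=14 / 103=0.14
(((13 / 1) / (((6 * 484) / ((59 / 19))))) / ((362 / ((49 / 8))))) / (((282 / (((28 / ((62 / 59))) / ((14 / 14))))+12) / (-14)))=-108652453 / 745179247296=-0.00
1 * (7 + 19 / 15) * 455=3761.33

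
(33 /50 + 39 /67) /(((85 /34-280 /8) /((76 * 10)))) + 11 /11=-610697 /21775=-28.05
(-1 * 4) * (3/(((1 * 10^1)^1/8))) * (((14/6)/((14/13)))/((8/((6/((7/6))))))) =-468/35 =-13.37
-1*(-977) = 977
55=55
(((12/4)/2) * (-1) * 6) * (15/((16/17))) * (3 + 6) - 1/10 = -103283/80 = -1291.04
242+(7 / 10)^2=24249 / 100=242.49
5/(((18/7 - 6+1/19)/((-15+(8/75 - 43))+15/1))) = 427861/6735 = 63.53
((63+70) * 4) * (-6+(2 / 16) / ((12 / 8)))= -9443 / 3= -3147.67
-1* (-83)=83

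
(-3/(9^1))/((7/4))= -4/21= -0.19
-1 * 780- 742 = -1522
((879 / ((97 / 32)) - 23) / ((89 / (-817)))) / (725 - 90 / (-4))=-42315698 / 12906335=-3.28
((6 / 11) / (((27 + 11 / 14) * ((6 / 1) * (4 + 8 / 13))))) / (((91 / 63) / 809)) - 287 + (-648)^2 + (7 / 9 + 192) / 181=29249467135201 / 69704910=419618.46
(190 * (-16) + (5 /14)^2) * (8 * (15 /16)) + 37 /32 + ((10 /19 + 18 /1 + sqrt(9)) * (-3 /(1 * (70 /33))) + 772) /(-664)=-281879588761 /12363680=-22799.00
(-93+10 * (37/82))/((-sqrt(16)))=907/41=22.12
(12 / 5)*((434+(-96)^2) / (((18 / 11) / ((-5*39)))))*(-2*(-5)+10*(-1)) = 0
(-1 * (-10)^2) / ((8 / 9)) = -112.50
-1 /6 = -0.17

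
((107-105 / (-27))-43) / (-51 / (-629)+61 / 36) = 38.24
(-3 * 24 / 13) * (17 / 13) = -1224 / 169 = -7.24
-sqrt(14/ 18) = -sqrt(7)/ 3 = -0.88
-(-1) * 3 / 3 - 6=-5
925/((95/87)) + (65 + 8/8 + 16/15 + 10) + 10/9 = 791117/855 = 925.28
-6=-6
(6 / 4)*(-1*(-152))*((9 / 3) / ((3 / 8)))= 1824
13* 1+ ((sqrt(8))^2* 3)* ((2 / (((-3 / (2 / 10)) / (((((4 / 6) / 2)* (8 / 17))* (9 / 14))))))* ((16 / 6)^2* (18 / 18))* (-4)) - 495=-843986 / 1785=-472.82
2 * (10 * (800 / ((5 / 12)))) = 38400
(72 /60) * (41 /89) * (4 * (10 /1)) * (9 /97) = 17712 /8633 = 2.05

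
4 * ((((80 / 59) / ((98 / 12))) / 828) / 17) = 160 / 3391143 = 0.00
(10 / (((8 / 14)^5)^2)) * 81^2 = 9266600543445 / 524288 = 17674637.88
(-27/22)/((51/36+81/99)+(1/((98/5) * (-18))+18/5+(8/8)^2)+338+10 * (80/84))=-59535/17189801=-0.00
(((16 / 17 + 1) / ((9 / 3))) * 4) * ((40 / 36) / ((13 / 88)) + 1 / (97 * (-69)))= 86382604 / 4437459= 19.47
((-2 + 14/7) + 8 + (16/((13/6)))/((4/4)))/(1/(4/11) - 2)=800/39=20.51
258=258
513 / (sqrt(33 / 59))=685.94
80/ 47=1.70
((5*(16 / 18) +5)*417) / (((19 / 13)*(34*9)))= 9035 / 1026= 8.81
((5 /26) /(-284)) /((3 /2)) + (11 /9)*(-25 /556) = -127955 /2309346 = -0.06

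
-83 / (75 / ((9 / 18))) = -83 / 150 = -0.55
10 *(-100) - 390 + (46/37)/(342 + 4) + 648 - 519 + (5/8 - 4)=-64745931/51208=-1264.37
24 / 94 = 12 / 47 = 0.26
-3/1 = -3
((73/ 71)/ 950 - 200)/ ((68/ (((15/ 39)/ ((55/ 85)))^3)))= -161098715/ 260810264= -0.62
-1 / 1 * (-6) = 6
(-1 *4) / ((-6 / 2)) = 1.33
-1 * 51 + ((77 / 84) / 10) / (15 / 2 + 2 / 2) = -52009 / 1020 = -50.99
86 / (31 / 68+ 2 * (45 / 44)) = 64328 / 1871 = 34.38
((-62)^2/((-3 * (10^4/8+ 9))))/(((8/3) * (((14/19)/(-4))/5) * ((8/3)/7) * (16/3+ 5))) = 26505/10072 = 2.63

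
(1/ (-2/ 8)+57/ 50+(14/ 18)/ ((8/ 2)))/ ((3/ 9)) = -2399/ 300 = -8.00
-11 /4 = -2.75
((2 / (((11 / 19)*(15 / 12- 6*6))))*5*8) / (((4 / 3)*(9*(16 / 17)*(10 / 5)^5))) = -1615 / 146784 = -0.01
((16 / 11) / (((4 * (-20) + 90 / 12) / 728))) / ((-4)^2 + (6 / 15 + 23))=-23296 / 62843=-0.37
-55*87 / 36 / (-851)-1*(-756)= 7721867 / 10212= 756.16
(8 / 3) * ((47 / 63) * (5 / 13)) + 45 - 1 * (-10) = 137015 / 2457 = 55.77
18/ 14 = 9/ 7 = 1.29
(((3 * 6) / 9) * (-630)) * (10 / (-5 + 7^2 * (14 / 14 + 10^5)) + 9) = -11340.00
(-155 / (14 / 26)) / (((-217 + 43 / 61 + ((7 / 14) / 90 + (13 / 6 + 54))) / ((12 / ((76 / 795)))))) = 52767409500 / 233833817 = 225.66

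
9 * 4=36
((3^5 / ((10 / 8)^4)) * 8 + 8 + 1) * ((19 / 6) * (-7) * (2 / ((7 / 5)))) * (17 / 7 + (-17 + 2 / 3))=310249708 / 875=354571.09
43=43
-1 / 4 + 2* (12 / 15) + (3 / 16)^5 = 7079103 / 5242880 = 1.35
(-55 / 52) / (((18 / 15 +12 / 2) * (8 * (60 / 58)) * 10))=-319 / 179712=-0.00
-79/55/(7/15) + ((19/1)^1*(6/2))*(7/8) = 28827/616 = 46.80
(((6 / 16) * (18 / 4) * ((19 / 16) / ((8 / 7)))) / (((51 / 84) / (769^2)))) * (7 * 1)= 104055290199 / 8704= 11954881.69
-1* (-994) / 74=497 / 37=13.43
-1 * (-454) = 454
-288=-288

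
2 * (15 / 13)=30 / 13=2.31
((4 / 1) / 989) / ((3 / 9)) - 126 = -124602 / 989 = -125.99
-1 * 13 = -13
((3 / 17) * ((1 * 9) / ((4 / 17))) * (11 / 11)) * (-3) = -81 / 4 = -20.25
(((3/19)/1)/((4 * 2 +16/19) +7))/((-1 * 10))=-3/3010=-0.00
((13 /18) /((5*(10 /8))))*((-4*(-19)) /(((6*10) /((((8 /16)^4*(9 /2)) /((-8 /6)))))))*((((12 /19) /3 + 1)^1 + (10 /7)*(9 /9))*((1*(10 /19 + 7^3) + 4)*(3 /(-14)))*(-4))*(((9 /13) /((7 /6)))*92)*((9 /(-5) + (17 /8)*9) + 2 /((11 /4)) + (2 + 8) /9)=-5201014967811 /204820000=-25393.10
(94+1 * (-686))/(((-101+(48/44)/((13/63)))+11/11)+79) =84656/2247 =37.68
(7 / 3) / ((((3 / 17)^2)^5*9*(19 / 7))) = 98783701122001 / 30292137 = 3261034.41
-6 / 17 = -0.35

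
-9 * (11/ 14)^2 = -1089/ 196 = -5.56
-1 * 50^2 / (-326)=1250 / 163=7.67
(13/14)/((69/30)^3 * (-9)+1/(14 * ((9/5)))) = -58500/6896189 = -0.01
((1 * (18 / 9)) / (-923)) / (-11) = 2 / 10153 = 0.00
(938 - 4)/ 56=467/ 28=16.68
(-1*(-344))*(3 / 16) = 129 / 2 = 64.50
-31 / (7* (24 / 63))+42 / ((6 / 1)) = -37 / 8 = -4.62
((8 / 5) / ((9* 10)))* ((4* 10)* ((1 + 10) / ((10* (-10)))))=-88 / 1125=-0.08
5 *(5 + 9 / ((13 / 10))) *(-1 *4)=-3100 / 13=-238.46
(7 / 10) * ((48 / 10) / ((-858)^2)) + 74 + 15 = 136497082 / 1533675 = 89.00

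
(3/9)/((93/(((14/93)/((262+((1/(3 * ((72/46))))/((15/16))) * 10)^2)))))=243/31453312814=0.00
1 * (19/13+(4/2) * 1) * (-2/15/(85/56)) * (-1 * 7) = 2352/1105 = 2.13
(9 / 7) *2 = 18 / 7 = 2.57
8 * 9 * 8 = 576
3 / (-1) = -3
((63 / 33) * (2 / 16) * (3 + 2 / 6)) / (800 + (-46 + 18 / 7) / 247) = 3185 / 3202496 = 0.00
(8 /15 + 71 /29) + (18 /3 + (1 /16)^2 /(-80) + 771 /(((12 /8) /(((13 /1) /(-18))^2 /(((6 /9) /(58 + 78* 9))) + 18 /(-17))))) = 16634856847565 /54521856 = 305104.38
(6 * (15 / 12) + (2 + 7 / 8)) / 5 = 83 / 40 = 2.08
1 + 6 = 7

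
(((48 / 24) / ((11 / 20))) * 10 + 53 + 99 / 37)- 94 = -798 / 407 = -1.96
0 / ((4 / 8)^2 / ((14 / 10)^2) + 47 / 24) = 0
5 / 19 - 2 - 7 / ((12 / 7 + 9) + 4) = -2.21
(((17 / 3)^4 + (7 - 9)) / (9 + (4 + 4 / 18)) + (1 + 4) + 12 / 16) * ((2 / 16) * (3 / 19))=358069 / 217056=1.65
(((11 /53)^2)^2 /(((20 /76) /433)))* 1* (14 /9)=1686321098 /355071645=4.75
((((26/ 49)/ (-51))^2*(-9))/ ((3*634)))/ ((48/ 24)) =-0.00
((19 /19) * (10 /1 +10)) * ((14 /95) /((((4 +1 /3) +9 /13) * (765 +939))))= 13 /37772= 0.00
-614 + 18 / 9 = -612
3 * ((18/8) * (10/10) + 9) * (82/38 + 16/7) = 79785/532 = 149.97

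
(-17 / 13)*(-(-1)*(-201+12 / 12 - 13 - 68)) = 367.46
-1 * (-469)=469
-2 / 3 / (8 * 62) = -1 / 744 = -0.00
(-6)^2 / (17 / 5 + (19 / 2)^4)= 2880 / 651877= 0.00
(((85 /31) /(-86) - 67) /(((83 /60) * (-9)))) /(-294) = -297845 /16263933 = -0.02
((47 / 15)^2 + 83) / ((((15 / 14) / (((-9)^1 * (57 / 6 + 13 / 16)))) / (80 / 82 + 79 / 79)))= -32563377 / 2050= -15884.57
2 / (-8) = -1 / 4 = -0.25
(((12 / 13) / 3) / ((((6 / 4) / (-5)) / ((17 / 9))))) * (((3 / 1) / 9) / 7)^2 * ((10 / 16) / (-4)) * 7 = 425 / 88452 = 0.00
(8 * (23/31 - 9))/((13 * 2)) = -1024/403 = -2.54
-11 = -11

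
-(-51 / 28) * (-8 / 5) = -102 / 35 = -2.91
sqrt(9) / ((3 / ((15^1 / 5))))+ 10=13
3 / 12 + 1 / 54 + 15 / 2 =839 / 108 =7.77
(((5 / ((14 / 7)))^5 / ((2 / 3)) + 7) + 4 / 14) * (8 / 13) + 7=73985 / 728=101.63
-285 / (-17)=16.76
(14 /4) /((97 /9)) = 63 /194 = 0.32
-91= -91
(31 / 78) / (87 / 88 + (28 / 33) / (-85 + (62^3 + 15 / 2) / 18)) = 646005404 / 1607066955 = 0.40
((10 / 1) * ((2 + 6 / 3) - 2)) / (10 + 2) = 5 / 3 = 1.67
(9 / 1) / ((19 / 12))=108 / 19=5.68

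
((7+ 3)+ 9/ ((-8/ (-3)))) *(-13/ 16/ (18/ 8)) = -1391/ 288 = -4.83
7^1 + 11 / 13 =102 / 13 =7.85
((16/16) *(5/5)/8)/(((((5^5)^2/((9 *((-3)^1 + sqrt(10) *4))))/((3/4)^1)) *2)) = -81/625000000 + 27 *sqrt(10)/156250000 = 0.00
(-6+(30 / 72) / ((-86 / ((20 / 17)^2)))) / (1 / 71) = -15899456 / 37281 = -426.48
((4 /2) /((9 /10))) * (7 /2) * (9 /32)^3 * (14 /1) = 19845 /8192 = 2.42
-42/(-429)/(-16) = -0.01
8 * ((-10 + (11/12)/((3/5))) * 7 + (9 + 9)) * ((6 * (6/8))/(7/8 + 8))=-11896/71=-167.55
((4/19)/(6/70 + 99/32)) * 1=4480/67659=0.07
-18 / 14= -9 / 7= -1.29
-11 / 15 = -0.73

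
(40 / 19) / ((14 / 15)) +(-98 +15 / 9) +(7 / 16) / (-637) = -7807753 / 82992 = -94.08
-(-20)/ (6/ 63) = 210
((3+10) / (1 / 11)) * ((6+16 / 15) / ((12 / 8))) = 30316 / 45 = 673.69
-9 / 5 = -1.80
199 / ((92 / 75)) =14925 / 92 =162.23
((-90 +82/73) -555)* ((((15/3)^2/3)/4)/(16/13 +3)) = -277745/876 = -317.06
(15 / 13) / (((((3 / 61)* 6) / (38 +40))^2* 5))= 48373 / 3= 16124.33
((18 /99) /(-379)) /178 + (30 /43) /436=5556241 /3478138334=0.00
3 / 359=0.01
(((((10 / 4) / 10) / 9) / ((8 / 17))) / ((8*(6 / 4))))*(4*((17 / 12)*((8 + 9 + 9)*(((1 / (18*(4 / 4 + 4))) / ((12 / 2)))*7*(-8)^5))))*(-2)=6732544 / 10935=615.69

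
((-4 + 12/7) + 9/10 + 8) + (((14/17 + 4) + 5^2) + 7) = 43.44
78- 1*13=65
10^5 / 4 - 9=24991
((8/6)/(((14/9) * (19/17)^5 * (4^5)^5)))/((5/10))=4259571/4878719358507950276608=0.00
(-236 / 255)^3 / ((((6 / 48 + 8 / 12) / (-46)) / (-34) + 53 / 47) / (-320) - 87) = 29099910627328 / 3193839140154525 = 0.01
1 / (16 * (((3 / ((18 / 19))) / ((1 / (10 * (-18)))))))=-0.00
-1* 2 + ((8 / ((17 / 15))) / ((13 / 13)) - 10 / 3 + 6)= 394 / 51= 7.73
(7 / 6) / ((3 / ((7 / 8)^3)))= 2401 / 9216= 0.26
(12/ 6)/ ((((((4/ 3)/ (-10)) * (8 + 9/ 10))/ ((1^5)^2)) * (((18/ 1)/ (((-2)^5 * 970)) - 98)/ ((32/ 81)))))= 24832000/ 3654888507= 0.01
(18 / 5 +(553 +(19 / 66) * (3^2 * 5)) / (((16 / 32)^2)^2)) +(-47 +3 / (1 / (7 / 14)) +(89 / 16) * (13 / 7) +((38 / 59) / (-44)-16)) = 3273754289 / 363440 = 9007.69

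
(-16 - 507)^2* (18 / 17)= 4923522 / 17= 289618.94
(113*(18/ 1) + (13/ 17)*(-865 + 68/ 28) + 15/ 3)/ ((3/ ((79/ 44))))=12967613/ 15708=825.54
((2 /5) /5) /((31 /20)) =8 /155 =0.05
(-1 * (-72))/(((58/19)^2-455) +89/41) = -59204/364689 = -0.16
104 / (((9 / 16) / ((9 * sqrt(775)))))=8320 * sqrt(31)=46323.80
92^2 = 8464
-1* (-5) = 5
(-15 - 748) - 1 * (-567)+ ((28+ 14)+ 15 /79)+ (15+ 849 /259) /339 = -355498655 /2312093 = -153.76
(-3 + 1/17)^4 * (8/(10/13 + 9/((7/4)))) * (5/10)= 1137500000/22467149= 50.63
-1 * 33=-33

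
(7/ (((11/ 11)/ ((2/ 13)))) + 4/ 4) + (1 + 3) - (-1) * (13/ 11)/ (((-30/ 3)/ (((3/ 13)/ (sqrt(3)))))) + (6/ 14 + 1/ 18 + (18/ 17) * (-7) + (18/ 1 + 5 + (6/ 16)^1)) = 2508845/ 111384 - sqrt(3)/ 110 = 22.51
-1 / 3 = -0.33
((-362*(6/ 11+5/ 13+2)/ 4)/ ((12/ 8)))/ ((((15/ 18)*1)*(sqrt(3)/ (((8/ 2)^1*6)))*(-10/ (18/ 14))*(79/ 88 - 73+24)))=-14561088*sqrt(3)/ 3210025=-7.86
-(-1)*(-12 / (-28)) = 3 / 7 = 0.43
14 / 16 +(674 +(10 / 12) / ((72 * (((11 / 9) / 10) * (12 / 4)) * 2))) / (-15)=-1046851 / 23760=-44.06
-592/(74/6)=-48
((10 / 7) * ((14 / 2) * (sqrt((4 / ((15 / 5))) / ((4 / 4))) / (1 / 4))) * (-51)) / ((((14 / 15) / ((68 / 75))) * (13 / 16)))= -147968 * sqrt(3) / 91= -2816.35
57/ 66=19/ 22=0.86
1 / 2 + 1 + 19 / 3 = 47 / 6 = 7.83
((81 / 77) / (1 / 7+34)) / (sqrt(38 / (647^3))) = 82.25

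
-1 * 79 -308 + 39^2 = 1134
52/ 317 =0.16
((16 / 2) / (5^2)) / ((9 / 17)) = 136 / 225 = 0.60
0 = 0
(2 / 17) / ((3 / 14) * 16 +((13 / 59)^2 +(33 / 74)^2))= 266867384 / 8338512155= 0.03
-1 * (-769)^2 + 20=-591341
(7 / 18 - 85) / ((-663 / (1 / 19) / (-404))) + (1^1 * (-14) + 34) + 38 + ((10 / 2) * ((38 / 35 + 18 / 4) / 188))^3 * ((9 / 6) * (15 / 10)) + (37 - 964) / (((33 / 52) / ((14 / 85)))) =-84266966127858461771 / 454768080340654080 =-185.30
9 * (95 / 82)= 855 / 82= 10.43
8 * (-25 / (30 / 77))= -1540 / 3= -513.33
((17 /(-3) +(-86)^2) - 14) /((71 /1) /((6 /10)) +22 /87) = 641741 /10317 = 62.20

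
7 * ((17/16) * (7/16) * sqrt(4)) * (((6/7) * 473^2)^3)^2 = 1554211573221526544270016988571372553/4802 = 323659219746257089602252600000000.00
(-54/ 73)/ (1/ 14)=-10.36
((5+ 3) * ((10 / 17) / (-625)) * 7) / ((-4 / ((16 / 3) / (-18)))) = -0.00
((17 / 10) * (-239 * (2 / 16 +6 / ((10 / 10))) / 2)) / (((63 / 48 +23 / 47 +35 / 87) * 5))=-814066743 / 7210250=-112.90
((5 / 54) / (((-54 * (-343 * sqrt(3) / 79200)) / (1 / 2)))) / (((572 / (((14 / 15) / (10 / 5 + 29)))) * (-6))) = -25 * sqrt(3) / 43186689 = -0.00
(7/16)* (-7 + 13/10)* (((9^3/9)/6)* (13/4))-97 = -264209/1280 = -206.41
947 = 947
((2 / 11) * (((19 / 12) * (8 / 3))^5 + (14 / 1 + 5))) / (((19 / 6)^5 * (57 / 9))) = 270676544 / 2206204209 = 0.12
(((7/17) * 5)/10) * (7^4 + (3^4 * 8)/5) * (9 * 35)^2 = 1757691495/34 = 51696808.68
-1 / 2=-0.50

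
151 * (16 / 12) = 604 / 3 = 201.33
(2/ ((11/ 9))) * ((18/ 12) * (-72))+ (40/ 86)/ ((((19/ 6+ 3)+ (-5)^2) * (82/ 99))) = -58257684/ 329681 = -176.71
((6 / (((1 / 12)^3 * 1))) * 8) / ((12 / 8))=55296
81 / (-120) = -27 / 40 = -0.68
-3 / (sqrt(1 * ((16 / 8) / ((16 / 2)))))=-6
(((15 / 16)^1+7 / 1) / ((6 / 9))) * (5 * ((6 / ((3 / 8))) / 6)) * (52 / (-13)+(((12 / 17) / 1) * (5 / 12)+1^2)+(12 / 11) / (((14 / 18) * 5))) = -1007999 / 2618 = -385.03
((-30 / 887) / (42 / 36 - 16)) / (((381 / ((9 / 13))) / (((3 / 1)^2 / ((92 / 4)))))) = 4860 / 2997702539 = 0.00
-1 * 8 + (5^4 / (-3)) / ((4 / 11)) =-6971 / 12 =-580.92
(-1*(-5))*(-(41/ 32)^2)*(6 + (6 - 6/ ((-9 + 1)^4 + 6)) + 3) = -129277305/ 1050112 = -123.11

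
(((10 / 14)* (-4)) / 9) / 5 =-4 / 63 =-0.06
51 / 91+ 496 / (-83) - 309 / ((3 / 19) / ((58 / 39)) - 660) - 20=-45674712345 / 1830854753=-24.95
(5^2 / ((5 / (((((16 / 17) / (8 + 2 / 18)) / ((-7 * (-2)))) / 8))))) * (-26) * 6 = -7020 / 8687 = -0.81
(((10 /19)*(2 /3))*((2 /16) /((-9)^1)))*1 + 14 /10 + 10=58457 /5130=11.40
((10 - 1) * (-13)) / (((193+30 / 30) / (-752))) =43992 / 97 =453.53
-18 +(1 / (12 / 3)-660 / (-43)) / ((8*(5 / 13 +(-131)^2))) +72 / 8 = -2762810753 / 306982848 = -9.00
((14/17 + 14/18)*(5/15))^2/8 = 60025/1685448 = 0.04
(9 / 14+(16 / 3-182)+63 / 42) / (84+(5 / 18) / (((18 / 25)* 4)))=-1583280 / 762923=-2.08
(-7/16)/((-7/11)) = 11/16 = 0.69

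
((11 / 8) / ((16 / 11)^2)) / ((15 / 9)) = 3993 / 10240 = 0.39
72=72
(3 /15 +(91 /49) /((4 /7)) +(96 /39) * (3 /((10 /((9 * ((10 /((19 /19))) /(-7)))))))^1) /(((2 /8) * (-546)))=3667 /82810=0.04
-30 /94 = -15 /47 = -0.32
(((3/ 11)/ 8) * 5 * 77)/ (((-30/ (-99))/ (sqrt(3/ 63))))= 33 * sqrt(21)/ 16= 9.45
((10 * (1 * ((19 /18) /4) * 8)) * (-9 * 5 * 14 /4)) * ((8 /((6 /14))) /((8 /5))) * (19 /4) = -2211125 /12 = -184260.42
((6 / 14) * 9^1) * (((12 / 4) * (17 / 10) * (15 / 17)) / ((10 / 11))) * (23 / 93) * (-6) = -28.33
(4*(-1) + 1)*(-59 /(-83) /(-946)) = 177 /78518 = 0.00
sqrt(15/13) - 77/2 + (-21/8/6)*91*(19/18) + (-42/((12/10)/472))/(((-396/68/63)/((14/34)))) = sqrt(195)/13 + 232875139/3168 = 73509.64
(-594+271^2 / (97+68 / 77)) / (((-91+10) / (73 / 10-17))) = 114263963 / 6104970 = 18.72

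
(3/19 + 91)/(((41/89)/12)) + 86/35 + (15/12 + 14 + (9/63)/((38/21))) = 2392.34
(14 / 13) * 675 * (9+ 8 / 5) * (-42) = -323626.15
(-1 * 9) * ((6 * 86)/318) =-774/53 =-14.60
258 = 258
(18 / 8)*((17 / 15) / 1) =51 / 20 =2.55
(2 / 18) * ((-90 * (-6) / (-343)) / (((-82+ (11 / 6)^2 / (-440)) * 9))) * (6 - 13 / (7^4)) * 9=1243555200 / 97253016413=0.01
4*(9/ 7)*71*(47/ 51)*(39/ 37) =1561716/ 4403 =354.69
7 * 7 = 49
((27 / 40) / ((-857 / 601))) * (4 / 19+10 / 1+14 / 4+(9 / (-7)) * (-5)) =-86928039 / 9118480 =-9.53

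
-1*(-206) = 206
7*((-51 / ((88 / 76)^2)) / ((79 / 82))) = -5283957 / 19118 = -276.39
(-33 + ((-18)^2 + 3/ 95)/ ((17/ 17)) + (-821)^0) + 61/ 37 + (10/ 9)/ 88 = 408802831/ 1391940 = 293.69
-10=-10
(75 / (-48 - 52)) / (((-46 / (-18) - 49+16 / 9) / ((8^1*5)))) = 45 / 67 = 0.67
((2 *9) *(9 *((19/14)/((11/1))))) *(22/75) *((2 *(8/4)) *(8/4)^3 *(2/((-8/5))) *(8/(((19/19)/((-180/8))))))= 295488/7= 42212.57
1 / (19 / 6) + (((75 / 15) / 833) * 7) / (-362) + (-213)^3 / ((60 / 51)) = -67230579114179 / 8184820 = -8214057.13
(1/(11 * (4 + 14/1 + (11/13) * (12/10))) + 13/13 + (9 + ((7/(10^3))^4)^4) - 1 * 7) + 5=27208250000000000000000000000000000112958731006073799/3399000000000000000000000000000000000000000000000000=8.00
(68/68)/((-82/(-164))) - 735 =-733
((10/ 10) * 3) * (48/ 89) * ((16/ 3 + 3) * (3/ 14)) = 1800/ 623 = 2.89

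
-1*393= -393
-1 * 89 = -89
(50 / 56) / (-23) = -0.04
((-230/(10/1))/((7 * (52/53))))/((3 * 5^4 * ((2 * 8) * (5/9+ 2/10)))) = -3657/24752000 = -0.00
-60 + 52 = -8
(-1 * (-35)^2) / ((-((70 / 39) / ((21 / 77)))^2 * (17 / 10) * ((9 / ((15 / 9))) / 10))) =63375 / 2057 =30.81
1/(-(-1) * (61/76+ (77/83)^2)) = 523564/870833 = 0.60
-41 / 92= -0.45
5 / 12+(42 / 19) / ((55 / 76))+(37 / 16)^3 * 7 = 60850199 / 675840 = 90.04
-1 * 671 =-671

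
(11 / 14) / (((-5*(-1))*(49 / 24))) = 132 / 1715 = 0.08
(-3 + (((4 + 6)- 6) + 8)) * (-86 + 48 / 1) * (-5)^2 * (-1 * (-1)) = -8550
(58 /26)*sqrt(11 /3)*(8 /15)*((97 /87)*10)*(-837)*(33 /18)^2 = -1455388*sqrt(33) /117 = -71457.84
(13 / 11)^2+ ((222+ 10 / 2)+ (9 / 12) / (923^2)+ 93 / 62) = 94794140193 / 412333636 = 229.90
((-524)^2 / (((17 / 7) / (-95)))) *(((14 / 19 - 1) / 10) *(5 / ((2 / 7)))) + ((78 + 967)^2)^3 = 22138422122491854525 / 17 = 1302260124852462030.88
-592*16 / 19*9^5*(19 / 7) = -559312128 / 7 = -79901732.57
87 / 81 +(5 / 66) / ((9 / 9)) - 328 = -194149 / 594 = -326.85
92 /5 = 18.40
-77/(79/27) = -26.32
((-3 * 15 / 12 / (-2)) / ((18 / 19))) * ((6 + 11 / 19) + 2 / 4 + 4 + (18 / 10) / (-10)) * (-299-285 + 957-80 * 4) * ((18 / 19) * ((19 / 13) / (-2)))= -823143 / 1040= -791.48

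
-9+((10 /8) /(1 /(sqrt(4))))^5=2837 /32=88.66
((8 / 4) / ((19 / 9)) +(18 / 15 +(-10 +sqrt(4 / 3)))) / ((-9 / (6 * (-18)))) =-8952 / 95 +8 * sqrt(3) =-80.38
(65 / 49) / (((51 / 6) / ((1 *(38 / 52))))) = 95 / 833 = 0.11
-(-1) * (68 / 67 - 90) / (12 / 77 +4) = -229537 / 10720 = -21.41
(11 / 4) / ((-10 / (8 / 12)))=-11 / 60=-0.18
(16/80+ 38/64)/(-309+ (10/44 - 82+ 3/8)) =-1397/687100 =-0.00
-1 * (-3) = 3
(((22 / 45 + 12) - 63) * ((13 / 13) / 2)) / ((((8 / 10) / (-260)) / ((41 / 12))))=6057545 / 216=28044.19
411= 411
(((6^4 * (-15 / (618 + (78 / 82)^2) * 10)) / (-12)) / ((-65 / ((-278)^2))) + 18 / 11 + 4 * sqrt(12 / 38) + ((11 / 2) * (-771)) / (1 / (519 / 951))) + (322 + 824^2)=4 * sqrt(114) / 19 + 20306557797855509 / 31440946966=645865.68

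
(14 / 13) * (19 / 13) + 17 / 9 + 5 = 12872 / 1521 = 8.46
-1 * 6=-6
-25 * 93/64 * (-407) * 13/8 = 12301575/512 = 24026.51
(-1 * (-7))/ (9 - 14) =-7/ 5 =-1.40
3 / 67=0.04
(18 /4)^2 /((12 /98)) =1323 /8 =165.38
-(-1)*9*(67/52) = 11.60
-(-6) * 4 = 24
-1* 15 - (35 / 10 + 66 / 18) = -22.17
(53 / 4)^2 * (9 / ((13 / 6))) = 75843 / 104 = 729.26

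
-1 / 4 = -0.25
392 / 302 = 196 / 151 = 1.30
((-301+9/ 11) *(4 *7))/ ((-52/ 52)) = 92456/ 11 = 8405.09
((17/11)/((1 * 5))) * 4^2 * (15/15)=272/55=4.95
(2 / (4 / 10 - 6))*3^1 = -15 / 14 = -1.07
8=8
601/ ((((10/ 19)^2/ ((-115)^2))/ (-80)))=-2295447380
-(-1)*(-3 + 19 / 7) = -2 / 7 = -0.29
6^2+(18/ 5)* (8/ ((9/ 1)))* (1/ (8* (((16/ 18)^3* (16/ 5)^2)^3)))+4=45037206962733085/ 1125899906842624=40.00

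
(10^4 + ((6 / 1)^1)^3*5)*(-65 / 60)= -36010 / 3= -12003.33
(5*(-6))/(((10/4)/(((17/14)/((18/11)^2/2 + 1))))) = -12342/1981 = -6.23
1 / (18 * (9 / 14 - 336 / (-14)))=7 / 3105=0.00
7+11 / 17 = 130 / 17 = 7.65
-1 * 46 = -46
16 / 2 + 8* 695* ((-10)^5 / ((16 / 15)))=-521249992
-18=-18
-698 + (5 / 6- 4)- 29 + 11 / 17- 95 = -84101 / 102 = -824.52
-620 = -620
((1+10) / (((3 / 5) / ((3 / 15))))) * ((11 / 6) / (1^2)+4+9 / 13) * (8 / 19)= 22396 / 2223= 10.07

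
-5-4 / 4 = -6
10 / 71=0.14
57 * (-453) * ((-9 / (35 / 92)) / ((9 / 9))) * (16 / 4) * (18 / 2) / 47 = 769672368 / 1645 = 467885.94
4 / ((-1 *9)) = -0.44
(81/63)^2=81/49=1.65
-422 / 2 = -211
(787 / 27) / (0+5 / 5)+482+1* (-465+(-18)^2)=9994 / 27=370.15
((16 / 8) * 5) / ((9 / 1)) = 10 / 9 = 1.11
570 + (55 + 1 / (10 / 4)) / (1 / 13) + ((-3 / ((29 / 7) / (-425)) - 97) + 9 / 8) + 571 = 2404777 / 1160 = 2073.08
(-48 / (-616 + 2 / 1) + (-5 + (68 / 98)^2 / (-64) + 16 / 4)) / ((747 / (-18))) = 0.02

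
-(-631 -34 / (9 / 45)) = 801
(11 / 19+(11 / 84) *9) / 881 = 935 / 468692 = 0.00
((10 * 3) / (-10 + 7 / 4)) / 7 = -40 / 77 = -0.52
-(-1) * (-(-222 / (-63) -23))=409 / 21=19.48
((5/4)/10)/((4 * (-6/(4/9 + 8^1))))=-19/432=-0.04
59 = 59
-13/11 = -1.18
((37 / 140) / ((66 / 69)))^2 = 724201 / 9486400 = 0.08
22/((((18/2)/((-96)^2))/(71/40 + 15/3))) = 152627.20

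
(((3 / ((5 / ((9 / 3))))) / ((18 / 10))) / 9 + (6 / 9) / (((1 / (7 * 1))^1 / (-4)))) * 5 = -835 / 9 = -92.78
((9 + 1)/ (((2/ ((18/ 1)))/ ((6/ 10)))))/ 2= 27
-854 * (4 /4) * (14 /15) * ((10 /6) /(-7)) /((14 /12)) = 162.67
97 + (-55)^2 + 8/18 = 28102/9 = 3122.44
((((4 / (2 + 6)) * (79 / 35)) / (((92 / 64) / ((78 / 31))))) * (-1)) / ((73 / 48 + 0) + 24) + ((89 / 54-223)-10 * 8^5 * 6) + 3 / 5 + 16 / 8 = -3245913508840657 / 1650773250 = -1966298.83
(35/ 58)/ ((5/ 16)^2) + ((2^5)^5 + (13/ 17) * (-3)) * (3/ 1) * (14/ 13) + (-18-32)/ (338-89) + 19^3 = 865053413825879/ 7979205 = 108413484.03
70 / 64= 35 / 32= 1.09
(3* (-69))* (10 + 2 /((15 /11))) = -11868 /5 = -2373.60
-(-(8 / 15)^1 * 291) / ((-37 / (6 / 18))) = -776 / 555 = -1.40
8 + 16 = 24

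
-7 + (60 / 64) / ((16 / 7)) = -1687 / 256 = -6.59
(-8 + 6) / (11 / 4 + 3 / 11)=-88 / 133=-0.66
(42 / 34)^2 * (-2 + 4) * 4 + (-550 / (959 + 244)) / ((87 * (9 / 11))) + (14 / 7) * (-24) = -9745268906 / 272223261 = -35.80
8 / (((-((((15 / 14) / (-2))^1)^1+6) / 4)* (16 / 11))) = -4.03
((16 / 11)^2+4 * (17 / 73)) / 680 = 6729 / 1501610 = 0.00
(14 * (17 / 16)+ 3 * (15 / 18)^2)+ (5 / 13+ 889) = 282779 / 312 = 906.34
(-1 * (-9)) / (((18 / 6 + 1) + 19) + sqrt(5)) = 207 / 524 - 9 * sqrt(5) / 524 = 0.36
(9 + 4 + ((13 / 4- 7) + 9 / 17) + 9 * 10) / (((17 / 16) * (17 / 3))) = 81420 / 4913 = 16.57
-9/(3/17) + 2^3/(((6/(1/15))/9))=-251/5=-50.20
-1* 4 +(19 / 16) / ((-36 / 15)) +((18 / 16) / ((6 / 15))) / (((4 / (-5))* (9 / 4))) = -1163 / 192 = -6.06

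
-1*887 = -887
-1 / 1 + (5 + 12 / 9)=16 / 3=5.33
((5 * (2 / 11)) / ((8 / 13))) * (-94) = -3055 / 22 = -138.86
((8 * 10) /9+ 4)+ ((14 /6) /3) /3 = 355 /27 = 13.15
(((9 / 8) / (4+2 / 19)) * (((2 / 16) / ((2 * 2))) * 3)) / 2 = 0.01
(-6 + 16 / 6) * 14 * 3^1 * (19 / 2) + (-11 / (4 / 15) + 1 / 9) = -49361 / 36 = -1371.14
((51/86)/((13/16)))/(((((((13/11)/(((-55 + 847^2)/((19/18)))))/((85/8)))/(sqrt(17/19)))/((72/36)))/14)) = 17240340846960*sqrt(323)/2623387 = 118109477.10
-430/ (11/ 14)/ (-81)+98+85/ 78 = 2452033/ 23166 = 105.85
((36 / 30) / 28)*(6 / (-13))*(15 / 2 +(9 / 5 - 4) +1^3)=-81 / 650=-0.12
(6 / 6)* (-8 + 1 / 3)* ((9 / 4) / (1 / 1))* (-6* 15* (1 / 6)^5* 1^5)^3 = 2875 / 107495424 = 0.00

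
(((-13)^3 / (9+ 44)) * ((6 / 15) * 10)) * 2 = -17576 / 53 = -331.62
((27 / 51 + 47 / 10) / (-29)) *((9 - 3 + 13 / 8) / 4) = -0.34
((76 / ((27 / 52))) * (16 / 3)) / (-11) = -63232 / 891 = -70.97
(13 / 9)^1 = 13 / 9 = 1.44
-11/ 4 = -2.75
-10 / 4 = -5 / 2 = -2.50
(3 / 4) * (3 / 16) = 9 / 64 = 0.14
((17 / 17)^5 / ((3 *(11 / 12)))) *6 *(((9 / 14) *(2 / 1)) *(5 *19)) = 20520 / 77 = 266.49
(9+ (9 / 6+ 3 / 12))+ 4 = 14.75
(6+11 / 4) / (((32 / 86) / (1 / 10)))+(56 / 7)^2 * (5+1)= 49453 / 128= 386.35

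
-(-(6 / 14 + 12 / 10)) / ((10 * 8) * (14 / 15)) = 0.02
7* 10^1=70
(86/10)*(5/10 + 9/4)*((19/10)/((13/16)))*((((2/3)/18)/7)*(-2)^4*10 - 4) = -10712504/61425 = -174.40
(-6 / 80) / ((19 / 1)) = -3 / 760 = -0.00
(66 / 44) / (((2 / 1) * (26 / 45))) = 135 / 104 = 1.30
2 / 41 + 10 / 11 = 432 / 451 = 0.96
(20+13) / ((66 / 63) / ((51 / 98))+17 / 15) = 25245 / 2407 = 10.49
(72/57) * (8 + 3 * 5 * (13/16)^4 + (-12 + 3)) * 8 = 1088637/19456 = 55.95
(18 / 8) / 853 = 9 / 3412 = 0.00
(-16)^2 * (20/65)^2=4096/169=24.24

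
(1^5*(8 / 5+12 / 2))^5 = 79235168 / 3125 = 25355.25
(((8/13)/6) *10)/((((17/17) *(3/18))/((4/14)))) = 160/91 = 1.76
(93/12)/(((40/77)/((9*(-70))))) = -150381/16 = -9398.81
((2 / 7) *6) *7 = 12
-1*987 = -987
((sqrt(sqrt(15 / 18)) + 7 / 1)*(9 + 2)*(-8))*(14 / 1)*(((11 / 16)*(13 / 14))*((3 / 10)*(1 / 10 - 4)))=61347*5^(1 / 4)*6^(3 / 4) / 400 + 1288287 / 200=7320.64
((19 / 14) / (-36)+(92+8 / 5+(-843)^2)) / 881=1791071257 / 2220120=806.75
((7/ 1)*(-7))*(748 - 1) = -36603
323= 323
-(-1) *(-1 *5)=-5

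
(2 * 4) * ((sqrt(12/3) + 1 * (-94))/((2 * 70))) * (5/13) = -184/91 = -2.02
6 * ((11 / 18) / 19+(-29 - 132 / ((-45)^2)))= -174.20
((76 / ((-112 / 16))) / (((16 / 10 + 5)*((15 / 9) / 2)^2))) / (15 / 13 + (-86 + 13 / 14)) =7904 / 280005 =0.03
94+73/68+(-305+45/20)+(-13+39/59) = -441351/2006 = -220.02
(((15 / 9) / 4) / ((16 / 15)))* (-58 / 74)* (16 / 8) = -0.61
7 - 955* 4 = -3813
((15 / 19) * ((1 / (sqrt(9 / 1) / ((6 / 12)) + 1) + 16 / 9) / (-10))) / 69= -121 / 55062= -0.00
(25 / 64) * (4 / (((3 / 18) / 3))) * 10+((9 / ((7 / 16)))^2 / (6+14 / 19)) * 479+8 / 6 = 30371.60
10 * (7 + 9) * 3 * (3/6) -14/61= 14626/61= 239.77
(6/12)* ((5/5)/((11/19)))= 19/22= 0.86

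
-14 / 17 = -0.82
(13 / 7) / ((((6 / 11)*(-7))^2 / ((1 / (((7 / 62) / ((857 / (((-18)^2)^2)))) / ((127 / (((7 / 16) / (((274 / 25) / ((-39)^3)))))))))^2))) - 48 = -2590803006086693364455278124 / 53975064781262622714136875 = -48.00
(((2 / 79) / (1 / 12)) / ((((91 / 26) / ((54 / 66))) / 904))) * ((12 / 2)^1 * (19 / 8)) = 5565024 / 6083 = 914.85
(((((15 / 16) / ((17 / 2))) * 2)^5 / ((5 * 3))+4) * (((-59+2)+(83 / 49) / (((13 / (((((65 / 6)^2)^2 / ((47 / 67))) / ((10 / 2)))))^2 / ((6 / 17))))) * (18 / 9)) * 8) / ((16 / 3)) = 653942.21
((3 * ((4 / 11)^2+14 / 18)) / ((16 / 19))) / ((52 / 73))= 1374517 / 302016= 4.55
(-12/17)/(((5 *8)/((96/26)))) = -72/1105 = -0.07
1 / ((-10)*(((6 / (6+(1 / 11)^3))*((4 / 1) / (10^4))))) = -998375 / 3993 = -250.03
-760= -760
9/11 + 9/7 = 162/77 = 2.10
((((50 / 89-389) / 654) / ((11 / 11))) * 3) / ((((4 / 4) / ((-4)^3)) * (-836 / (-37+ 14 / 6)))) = 4.73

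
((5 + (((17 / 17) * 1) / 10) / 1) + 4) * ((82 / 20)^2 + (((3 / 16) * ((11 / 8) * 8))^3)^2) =3579696506659 / 4194304000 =853.47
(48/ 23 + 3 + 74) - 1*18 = 1405/ 23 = 61.09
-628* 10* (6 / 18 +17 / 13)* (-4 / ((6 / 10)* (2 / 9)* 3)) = 4019200 / 39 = 103056.41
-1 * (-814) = 814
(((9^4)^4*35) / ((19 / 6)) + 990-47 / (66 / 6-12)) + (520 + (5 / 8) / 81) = 252158987298977693159 / 12312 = 20480749455732431.22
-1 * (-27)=27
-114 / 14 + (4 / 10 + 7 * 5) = 954 / 35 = 27.26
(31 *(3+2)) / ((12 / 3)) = 38.75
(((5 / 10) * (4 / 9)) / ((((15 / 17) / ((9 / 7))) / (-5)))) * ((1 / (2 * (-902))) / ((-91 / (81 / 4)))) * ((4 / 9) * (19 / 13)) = -969 / 7469462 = -0.00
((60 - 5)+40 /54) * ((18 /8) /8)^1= 1505 /96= 15.68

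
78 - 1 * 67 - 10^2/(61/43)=-3629/61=-59.49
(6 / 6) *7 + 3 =10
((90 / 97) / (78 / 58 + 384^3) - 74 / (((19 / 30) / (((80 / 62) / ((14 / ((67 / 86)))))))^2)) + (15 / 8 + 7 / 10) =21678790971970827499967 / 13350444590370839158760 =1.62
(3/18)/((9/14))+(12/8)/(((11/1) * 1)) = 235/594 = 0.40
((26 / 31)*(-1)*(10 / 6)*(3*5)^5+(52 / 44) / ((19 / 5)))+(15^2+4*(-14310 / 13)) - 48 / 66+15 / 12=-359032471649 / 336908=-1065669.18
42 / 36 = 1.17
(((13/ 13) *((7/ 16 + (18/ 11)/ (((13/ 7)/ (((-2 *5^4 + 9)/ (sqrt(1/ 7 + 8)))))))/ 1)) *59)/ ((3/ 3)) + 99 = 1997/ 16 - 3075198 *sqrt(399)/ 2717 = -22483.59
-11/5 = -2.20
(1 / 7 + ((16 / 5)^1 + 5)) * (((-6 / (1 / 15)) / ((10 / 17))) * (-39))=1742364 / 35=49781.83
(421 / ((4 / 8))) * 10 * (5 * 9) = 378900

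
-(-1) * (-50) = -50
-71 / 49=-1.45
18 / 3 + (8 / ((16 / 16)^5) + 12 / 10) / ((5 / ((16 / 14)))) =8.10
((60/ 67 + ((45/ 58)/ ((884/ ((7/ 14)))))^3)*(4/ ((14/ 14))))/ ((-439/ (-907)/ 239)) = 14024494005520557528795/ 7928848037375669248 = 1768.79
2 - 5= -3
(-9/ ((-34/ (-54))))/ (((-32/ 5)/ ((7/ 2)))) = 8505/ 1088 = 7.82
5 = 5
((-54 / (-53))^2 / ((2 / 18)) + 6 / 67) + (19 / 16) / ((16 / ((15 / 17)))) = 7779316959 / 819059456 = 9.50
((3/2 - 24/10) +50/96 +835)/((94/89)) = 17827501/22560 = 790.23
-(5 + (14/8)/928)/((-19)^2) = -0.01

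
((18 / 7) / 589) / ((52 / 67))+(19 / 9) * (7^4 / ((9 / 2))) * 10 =97805360083 / 8683038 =11263.96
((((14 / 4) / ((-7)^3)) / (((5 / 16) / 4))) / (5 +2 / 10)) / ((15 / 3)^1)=-16 / 3185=-0.01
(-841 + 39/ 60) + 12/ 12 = -839.35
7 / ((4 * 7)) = 1 / 4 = 0.25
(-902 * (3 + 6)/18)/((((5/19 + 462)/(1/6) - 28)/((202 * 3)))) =-2596407/26083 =-99.54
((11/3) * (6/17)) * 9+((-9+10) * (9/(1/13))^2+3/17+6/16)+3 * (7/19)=13702.30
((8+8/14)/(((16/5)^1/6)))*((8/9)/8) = 25/14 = 1.79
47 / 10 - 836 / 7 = -8031 / 70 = -114.73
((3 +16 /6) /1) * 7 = 119 /3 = 39.67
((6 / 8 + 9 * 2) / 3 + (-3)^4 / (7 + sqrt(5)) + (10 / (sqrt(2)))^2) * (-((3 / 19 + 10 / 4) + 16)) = -1078389 / 836 + 57429 * sqrt(5) / 1672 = -1213.14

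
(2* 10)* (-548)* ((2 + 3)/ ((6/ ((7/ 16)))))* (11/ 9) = -4883.80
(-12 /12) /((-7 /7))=1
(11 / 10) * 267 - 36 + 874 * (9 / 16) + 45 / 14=752.54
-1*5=-5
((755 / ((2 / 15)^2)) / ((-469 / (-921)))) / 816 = 52151625 / 510272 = 102.20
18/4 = 9/2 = 4.50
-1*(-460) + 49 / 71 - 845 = -27286 / 71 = -384.31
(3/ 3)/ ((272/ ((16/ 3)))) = 1/ 51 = 0.02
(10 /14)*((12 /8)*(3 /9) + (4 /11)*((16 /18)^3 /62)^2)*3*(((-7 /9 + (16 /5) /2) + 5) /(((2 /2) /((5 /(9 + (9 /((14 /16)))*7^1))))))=3680043549845 /9555984641511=0.39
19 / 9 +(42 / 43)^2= 51007 / 16641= 3.07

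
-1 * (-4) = 4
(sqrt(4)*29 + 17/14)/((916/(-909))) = -753561/12824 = -58.76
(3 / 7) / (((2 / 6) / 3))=27 / 7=3.86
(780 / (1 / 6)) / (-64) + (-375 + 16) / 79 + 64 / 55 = -2659337 / 34760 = -76.51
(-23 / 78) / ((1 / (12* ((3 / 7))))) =-138 / 91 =-1.52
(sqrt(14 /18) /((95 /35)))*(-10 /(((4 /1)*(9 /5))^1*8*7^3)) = -25*sqrt(7) /402192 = -0.00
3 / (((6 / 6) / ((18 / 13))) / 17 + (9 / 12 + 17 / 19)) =34884 / 19619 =1.78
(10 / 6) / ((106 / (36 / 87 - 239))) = -34595 / 9222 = -3.75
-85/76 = -1.12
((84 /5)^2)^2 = 49787136 /625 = 79659.42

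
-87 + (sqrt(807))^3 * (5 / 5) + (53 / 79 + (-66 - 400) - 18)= -45056 / 79 + 807 * sqrt(807)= 22354.72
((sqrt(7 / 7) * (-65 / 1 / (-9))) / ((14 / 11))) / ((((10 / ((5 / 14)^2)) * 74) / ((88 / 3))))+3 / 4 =266824 / 342657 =0.78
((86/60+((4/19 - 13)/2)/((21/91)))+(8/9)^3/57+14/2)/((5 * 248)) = -2001283/128814300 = -0.02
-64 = -64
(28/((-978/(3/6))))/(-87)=0.00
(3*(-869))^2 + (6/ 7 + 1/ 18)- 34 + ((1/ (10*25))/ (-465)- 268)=8295548045927/ 1220625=6796147.91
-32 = -32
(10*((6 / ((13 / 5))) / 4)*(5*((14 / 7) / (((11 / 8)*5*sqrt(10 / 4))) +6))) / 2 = 120*sqrt(10) / 143 +1125 / 13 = 89.19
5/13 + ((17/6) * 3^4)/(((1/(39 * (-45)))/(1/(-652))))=10478605/16952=618.13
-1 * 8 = -8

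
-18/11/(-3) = 6/11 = 0.55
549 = 549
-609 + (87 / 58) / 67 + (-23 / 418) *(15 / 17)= -144979287 / 238051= -609.03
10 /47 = 0.21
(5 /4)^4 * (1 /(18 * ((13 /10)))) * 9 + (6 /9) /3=34781 /29952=1.16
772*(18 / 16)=1737 / 2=868.50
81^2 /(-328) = -6561 /328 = -20.00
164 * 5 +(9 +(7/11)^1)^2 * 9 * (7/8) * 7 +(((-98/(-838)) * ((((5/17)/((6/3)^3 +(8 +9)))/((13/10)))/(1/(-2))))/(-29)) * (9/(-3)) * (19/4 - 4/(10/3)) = 19297194321941/3249298910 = 5938.88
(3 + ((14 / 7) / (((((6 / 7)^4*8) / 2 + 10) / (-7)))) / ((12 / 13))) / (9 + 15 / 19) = 5833019 / 32580504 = 0.18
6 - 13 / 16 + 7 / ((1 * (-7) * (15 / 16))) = 989 / 240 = 4.12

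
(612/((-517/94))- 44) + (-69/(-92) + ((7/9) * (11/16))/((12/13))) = -2926157/19008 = -153.94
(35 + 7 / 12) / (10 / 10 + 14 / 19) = 8113 / 396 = 20.49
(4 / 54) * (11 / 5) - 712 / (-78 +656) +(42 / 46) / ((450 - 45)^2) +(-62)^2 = 1396616190793 / 363424725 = 3842.93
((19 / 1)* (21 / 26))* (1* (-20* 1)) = -3990 / 13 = -306.92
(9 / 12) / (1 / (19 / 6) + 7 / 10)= 285 / 386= 0.74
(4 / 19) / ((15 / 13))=52 / 285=0.18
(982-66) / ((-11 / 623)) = -570668 / 11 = -51878.91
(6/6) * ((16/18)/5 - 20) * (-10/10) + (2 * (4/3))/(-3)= 284/15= 18.93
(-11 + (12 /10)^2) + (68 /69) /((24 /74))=-33748 /5175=-6.52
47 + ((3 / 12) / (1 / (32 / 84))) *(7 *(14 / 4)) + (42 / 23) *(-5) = 2774 / 69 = 40.20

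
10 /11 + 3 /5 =83 /55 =1.51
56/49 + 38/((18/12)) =556/21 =26.48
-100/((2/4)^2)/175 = -16/7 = -2.29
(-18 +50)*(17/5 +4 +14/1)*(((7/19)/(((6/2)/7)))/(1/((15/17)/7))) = 23968/323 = 74.20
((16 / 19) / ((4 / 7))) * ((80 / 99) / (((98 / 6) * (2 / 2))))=320 / 4389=0.07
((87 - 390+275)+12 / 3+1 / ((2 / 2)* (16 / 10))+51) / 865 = 221 / 6920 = 0.03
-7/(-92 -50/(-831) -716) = 831/95914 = 0.01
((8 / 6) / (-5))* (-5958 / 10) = 3972 / 25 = 158.88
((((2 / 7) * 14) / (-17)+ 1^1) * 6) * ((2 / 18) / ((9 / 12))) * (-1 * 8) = -832 / 153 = -5.44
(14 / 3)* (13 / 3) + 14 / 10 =973 / 45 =21.62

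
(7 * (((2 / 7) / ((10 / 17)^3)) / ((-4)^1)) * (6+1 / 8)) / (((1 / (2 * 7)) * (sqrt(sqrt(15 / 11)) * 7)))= -240737 * 11^(1 / 4) * 15^(3 / 4) / 120000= -27.85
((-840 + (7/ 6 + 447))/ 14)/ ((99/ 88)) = -4702/ 189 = -24.88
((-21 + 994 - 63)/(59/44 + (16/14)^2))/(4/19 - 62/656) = 940533440/317397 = 2963.27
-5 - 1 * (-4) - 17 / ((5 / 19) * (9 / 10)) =-655 / 9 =-72.78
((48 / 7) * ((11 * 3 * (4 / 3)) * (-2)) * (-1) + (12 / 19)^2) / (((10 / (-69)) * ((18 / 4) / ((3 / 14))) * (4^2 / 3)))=-37.20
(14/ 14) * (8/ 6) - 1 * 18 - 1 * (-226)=628/ 3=209.33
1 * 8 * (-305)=-2440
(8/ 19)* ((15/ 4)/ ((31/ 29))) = 870/ 589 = 1.48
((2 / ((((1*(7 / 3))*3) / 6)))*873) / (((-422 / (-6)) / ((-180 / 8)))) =-478.76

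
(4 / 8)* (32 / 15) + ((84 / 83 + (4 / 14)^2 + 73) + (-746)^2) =33954843737 / 61005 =556591.16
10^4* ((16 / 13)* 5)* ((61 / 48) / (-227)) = -3050000 / 8853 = -344.52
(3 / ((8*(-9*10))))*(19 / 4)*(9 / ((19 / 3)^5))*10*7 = -5103 / 4170272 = -0.00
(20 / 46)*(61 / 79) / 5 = 122 / 1817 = 0.07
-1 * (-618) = 618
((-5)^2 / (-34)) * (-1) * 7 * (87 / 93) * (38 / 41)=4.46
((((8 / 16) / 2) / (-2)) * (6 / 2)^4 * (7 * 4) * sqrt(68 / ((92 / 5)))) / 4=-136.25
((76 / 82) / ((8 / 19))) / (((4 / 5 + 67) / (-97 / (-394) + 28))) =20087845 / 21904824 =0.92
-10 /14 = -5 /7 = -0.71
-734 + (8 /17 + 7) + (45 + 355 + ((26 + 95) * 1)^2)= 243346 /17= 14314.47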